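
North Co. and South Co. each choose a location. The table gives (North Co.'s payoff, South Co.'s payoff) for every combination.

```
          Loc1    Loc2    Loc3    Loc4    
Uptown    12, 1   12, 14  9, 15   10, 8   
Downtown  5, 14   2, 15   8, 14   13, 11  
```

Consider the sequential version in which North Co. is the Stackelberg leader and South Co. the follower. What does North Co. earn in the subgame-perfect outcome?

Solve by backward induction (North Co. leads).
- Uptown: BR = Loc3, leader payoff 9.
- Downtown: BR = Loc2, leader payoff 2.
Among 9, 2, the best is 9 at Uptown. Subgame-perfect outcome: (Uptown, Loc3) with payoffs (9, 15).

9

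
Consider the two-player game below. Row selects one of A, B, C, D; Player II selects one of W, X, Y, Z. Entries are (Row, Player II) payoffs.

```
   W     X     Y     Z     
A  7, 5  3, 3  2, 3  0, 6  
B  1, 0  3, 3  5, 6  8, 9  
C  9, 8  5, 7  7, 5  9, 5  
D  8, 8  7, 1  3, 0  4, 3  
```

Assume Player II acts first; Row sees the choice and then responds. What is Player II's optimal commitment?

W

Solve by backward induction (Player II leads).
- W: BR = C, leader payoff 8.
- X: BR = D, leader payoff 1.
- Y: BR = C, leader payoff 5.
- Z: BR = C, leader payoff 5.
Among 8, 1, 5, 5, the best is 8 at W. Subgame-perfect outcome: (C, W) with payoffs (9, 8).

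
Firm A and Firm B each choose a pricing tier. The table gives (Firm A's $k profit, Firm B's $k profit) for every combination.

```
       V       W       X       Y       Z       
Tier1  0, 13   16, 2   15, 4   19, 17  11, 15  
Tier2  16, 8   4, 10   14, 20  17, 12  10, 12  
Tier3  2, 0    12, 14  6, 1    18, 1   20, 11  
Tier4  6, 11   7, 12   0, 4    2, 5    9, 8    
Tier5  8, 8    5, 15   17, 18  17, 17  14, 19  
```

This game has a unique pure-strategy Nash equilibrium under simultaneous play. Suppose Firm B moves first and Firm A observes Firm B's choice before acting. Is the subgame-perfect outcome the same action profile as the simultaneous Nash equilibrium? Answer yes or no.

no

Work backward from Firm A's decision.
- V: BR = Tier2, leader payoff 8.
- W: BR = Tier1, leader payoff 2.
- X: BR = Tier5, leader payoff 18.
- Y: BR = Tier1, leader payoff 17.
- Z: BR = Tier3, leader payoff 11.
Among 8, 2, 18, 17, 11, the best is 18 at X. Subgame-perfect outcome: (Tier5, X) with payoffs (17, 18).
For the simultaneous game, intersect best replies.
Firm A's best replies: V→Tier2; W→Tier1; X→Tier5; Y→Tier1; Z→Tier3.
Firm B's best replies: Tier1→Y; Tier2→X; Tier3→W; Tier4→W; Tier5→Z.
The unique mutual best reply is (Tier1, Y), giving (19, 17).
Sequential outcome (Tier5, X) differs from the Nash profile (Tier1, Y).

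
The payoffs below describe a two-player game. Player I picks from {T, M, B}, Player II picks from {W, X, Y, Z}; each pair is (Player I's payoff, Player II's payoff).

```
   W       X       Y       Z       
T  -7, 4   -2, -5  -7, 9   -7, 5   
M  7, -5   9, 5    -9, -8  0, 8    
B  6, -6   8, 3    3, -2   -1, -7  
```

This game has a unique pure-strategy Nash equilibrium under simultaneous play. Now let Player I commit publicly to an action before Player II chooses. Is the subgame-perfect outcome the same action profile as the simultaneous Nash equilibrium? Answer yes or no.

no

Work backward from Player II's decision.
- T: Player II compares 4, -5, 9, 5 and picks Y; Player I would get -7.
- M: Player II compares -5, 5, -8, 8 and picks Z; Player I would get 0.
- B: Player II compares -6, 3, -2, -7 and picks X; Player I would get 8.
Player I's induced payoffs are -7, 0, 8, so Player I commits to B. Subgame-perfect outcome: (B, X) with payoffs (8, 3).
Under simultaneous play:
Player I's best replies: W→M; X→M; Y→B; Z→M.
Player II's best replies: T→Y; M→Z; B→X.
Only (M, Z) has each player best-responding; Nash payoffs (0, 8).
Sequential outcome (B, X) differs from the Nash profile (M, Z).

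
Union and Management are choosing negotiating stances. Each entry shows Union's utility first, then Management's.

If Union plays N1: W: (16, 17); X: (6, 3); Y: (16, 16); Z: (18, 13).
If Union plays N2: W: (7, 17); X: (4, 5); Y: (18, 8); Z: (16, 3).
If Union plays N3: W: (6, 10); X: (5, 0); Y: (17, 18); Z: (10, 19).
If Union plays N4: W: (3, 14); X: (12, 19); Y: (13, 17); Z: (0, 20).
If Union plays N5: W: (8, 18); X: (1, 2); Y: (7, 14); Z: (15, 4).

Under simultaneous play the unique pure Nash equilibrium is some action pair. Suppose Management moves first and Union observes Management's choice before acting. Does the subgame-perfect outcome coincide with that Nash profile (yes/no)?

no

Work backward from Union's decision.
- W → Union plays N1 (best of 16, 7, 6, 3, 8); Management gets 17.
- X → Union plays N4 (best of 6, 4, 5, 12, 1); Management gets 19.
- Y → Union plays N2 (best of 16, 18, 17, 13, 7); Management gets 8.
- Z → Union plays N1 (best of 18, 16, 10, 0, 15); Management gets 13.
Among 17, 19, 8, 13, the best is 19 at X. Subgame-perfect outcome: (N4, X) with payoffs (12, 19).
Under simultaneous play:
Union's best replies: W→N1; X→N4; Y→N2; Z→N1.
Management's best replies: N1→W; N2→W; N3→Z; N4→Z; N5→W.
The unique mutual best reply is (N1, W), giving (16, 17).
Sequential outcome (N4, X) differs from the Nash profile (N1, W).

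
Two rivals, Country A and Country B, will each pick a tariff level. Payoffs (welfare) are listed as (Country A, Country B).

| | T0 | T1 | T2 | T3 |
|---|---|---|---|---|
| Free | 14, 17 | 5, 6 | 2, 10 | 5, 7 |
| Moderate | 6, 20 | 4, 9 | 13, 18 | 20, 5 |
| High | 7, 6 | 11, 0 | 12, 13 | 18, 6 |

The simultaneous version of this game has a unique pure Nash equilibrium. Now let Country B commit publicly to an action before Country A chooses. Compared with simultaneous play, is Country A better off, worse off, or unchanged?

Country A best-responds to each possible Country B move:
- T0: Country A compares 14, 6, 7 and picks Free; Country B would get 17.
- T1: Country A compares 5, 4, 11 and picks High; Country B would get 0.
- T2: Country A compares 2, 13, 12 and picks Moderate; Country B would get 18.
- T3: Country A compares 5, 20, 18 and picks Moderate; Country B would get 5.
Maximizing over 17, 0, 18, 5, Country B chooses T2. Subgame-perfect outcome: (Moderate, T2) with payoffs (13, 18).
For the simultaneous game, intersect best replies.
Country A's best replies: T0→Free; T1→High; T2→Moderate; T3→Moderate.
Country B's best replies: Free→T0; Moderate→T0; High→T2.
The unique mutual best reply is (Free, T0), giving (14, 17).
Country A earns 13 sequentially versus 14 at the Nash outcome: worse off.

worse off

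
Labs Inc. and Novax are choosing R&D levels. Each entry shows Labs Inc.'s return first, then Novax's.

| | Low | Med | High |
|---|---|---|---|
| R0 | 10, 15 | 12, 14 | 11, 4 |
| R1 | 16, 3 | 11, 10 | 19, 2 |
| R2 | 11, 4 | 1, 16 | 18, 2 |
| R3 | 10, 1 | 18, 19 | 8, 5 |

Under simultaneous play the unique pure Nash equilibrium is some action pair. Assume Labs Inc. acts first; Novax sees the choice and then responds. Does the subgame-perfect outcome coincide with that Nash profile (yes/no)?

Work backward from Novax's decision.
- R0 → Novax plays Low (best of 15, 14, 4); Labs Inc. gets 10.
- R1 → Novax plays Med (best of 3, 10, 2); Labs Inc. gets 11.
- R2 → Novax plays Med (best of 4, 16, 2); Labs Inc. gets 1.
- R3 → Novax plays Med (best of 1, 19, 5); Labs Inc. gets 18.
Maximizing over 10, 11, 1, 18, Labs Inc. chooses R3. Subgame-perfect outcome: (R3, Med) with payoffs (18, 19).
For the simultaneous game, intersect best replies.
Labs Inc.'s best replies: Low→R1; Med→R3; High→R1.
Novax's best replies: R0→Low; R1→Med; R2→Med; R3→Med.
Only (R3, Med) has each player best-responding; Nash payoffs (18, 19).
Sequential outcome (R3, Med) coincides with the Nash profile (R3, Med).

yes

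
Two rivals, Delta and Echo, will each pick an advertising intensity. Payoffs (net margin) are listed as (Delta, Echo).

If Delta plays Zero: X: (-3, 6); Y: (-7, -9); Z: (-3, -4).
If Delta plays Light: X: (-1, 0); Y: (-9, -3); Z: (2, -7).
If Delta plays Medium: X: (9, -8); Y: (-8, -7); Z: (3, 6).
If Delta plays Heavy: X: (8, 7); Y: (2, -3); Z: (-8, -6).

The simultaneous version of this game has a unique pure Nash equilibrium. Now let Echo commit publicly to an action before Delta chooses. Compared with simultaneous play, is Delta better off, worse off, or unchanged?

Solve by backward induction (Echo leads).
- X → Delta plays Medium (best of -3, -1, 9, 8); Echo gets -8.
- Y → Delta plays Heavy (best of -7, -9, -8, 2); Echo gets -3.
- Z → Delta plays Medium (best of -3, 2, 3, -8); Echo gets 6.
Maximizing over -8, -3, 6, Echo chooses Z. Subgame-perfect outcome: (Medium, Z) with payoffs (3, 6).
Now find the simultaneous Nash equilibrium.
Delta's best replies: X→Medium; Y→Heavy; Z→Medium.
Echo's best replies: Zero→X; Light→X; Medium→Z; Heavy→X.
The unique mutual best reply is (Medium, Z), giving (3, 6).
Delta earns 3 sequentially versus 3 at the Nash outcome: unchanged.

unchanged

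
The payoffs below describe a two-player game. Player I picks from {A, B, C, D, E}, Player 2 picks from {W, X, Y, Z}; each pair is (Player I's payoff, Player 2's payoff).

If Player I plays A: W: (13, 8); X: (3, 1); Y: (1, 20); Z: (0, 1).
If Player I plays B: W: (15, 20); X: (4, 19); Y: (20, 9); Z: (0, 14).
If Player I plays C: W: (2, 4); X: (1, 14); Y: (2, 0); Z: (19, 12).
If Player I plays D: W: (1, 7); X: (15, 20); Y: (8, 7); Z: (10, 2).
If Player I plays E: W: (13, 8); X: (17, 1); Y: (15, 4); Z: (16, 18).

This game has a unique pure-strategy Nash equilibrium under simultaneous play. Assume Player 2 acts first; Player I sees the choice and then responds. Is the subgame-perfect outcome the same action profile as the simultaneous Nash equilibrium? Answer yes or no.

yes

Player I best-responds to each possible Player 2 move:
- W → Player I plays B (best of 13, 15, 2, 1, 13); Player 2 gets 20.
- X → Player I plays E (best of 3, 4, 1, 15, 17); Player 2 gets 1.
- Y → Player I plays B (best of 1, 20, 2, 8, 15); Player 2 gets 9.
- Z → Player I plays C (best of 0, 0, 19, 10, 16); Player 2 gets 12.
Player 2's induced payoffs are 20, 1, 9, 12, so Player 2 commits to W. Subgame-perfect outcome: (B, W) with payoffs (15, 20).
For the simultaneous game, intersect best replies.
Player I's best replies: W→B; X→E; Y→B; Z→C.
Player 2's best replies: A→Y; B→W; C→X; D→X; E→Z.
The unique mutual best reply is (B, W), giving (15, 20).
Sequential outcome (B, W) coincides with the Nash profile (B, W).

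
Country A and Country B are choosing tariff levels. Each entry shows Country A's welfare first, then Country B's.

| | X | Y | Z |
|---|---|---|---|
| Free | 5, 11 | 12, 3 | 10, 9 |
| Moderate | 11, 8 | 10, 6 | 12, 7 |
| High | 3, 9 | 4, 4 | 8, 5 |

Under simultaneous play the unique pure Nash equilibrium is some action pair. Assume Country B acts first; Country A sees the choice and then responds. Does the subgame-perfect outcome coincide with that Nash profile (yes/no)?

yes

Work backward from Country A's decision.
- X: BR = Moderate, leader payoff 8.
- Y: BR = Free, leader payoff 3.
- Z: BR = Moderate, leader payoff 7.
Maximizing over 8, 3, 7, Country B chooses X. Subgame-perfect outcome: (Moderate, X) with payoffs (11, 8).
Now find the simultaneous Nash equilibrium.
Country A's best replies: X→Moderate; Y→Free; Z→Moderate.
Country B's best replies: Free→X; Moderate→X; High→X.
The unique mutual best reply is (Moderate, X), giving (11, 8).
Sequential outcome (Moderate, X) coincides with the Nash profile (Moderate, X).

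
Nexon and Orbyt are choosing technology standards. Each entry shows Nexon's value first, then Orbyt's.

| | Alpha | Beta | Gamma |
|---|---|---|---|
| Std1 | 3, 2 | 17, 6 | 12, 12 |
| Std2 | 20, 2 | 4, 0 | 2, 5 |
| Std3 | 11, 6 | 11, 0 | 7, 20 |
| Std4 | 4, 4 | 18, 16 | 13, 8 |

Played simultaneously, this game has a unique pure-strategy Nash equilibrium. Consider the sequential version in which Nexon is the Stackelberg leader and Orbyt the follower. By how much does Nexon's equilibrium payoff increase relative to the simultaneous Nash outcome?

Backward induction with Nexon moving first.
- Std1 → Orbyt plays Gamma (best of 2, 6, 12); Nexon gets 12.
- Std2 → Orbyt plays Gamma (best of 2, 0, 5); Nexon gets 2.
- Std3 → Orbyt plays Gamma (best of 6, 0, 20); Nexon gets 7.
- Std4 → Orbyt plays Beta (best of 4, 16, 8); Nexon gets 18.
Nexon's induced payoffs are 12, 2, 7, 18, so Nexon commits to Std4. Subgame-perfect outcome: (Std4, Beta) with payoffs (18, 16).
Now find the simultaneous Nash equilibrium.
Nexon's best replies: Alpha→Std2; Beta→Std4; Gamma→Std4.
Orbyt's best replies: Std1→Gamma; Std2→Gamma; Std3→Gamma; Std4→Beta.
Only (Std4, Beta) has each player best-responding; Nash payoffs (18, 16).
Nexon's commitment gain: 18 − 18 = 0.

0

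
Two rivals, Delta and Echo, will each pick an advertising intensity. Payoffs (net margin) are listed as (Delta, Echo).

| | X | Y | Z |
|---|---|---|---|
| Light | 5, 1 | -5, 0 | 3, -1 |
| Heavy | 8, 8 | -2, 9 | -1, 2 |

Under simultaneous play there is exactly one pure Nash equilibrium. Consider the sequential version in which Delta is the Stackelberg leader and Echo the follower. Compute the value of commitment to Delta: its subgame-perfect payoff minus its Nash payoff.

7

Work backward from Echo's decision.
- Light: BR = X, leader payoff 5.
- Heavy: BR = Y, leader payoff -2.
Delta's induced payoffs are 5, -2, so Delta commits to Light. Subgame-perfect outcome: (Light, X) with payoffs (5, 1).
For the simultaneous game, intersect best replies.
Delta's best replies: X→Heavy; Y→Heavy; Z→Light.
Echo's best replies: Light→X; Heavy→Y.
The unique mutual best reply is (Heavy, Y), giving (-2, 9).
Delta's commitment gain: 5 − -2 = 7.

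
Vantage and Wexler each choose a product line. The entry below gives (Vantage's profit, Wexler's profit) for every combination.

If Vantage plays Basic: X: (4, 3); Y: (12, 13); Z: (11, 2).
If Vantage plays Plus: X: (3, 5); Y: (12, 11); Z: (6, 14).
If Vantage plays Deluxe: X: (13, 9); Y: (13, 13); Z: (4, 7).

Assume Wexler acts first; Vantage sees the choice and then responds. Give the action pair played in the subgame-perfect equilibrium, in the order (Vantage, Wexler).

(Deluxe, Y)

Work backward from Vantage's decision.
- X: BR = Deluxe, leader payoff 9.
- Y: BR = Deluxe, leader payoff 13.
- Z: BR = Basic, leader payoff 2.
Among 9, 13, 2, the best is 13 at Y. Subgame-perfect outcome: (Deluxe, Y) with payoffs (13, 13).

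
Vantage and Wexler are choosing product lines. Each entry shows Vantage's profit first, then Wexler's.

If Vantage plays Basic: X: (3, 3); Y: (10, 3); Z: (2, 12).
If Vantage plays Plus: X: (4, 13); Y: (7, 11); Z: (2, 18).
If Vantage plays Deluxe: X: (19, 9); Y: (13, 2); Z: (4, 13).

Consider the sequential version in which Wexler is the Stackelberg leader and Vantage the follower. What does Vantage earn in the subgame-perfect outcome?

Solve by backward induction (Wexler leads).
- X → Vantage plays Deluxe (best of 3, 4, 19); Wexler gets 9.
- Y → Vantage plays Deluxe (best of 10, 7, 13); Wexler gets 2.
- Z → Vantage plays Deluxe (best of 2, 2, 4); Wexler gets 13.
Among 9, 2, 13, the best is 13 at Z. Subgame-perfect outcome: (Deluxe, Z) with payoffs (4, 13).

4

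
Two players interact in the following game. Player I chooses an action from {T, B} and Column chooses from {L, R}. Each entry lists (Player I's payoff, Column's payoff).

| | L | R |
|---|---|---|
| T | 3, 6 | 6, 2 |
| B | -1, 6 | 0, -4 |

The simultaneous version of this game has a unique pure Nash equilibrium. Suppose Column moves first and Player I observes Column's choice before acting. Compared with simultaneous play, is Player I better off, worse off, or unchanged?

Player I best-responds to each possible Column move:
- L: BR = T, leader payoff 6.
- R: BR = T, leader payoff 2.
Maximizing over 6, 2, Column chooses L. Subgame-perfect outcome: (T, L) with payoffs (3, 6).
Now find the simultaneous Nash equilibrium.
Player I's best replies: L→T; R→T.
Column's best replies: T→L; B→L.
Only (T, L) has each player best-responding; Nash payoffs (3, 6).
Player I earns 3 sequentially versus 3 at the Nash outcome: unchanged.

unchanged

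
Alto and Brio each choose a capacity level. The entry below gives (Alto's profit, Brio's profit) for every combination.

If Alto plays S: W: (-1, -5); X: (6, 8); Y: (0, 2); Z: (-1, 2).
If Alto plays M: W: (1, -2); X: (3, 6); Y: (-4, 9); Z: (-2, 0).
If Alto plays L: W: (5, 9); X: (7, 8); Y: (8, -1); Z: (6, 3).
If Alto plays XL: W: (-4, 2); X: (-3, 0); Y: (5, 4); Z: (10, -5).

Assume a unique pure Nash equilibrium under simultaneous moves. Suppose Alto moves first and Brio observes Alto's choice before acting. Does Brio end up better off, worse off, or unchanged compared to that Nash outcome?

Backward induction with Alto moving first.
- S: Brio compares -5, 8, 2, 2 and picks X; Alto would get 6.
- M: Brio compares -2, 6, 9, 0 and picks Y; Alto would get -4.
- L: Brio compares 9, 8, -1, 3 and picks W; Alto would get 5.
- XL: Brio compares 2, 0, 4, -5 and picks Y; Alto would get 5.
Maximizing over 6, -4, 5, 5, Alto chooses S. Subgame-perfect outcome: (S, X) with payoffs (6, 8).
Now find the simultaneous Nash equilibrium.
Alto's best replies: W→L; X→L; Y→L; Z→XL.
Brio's best replies: S→X; M→Y; L→W; XL→Y.
Only (L, W) has each player best-responding; Nash payoffs (5, 9).
Brio earns 8 sequentially versus 9 at the Nash outcome: worse off.

worse off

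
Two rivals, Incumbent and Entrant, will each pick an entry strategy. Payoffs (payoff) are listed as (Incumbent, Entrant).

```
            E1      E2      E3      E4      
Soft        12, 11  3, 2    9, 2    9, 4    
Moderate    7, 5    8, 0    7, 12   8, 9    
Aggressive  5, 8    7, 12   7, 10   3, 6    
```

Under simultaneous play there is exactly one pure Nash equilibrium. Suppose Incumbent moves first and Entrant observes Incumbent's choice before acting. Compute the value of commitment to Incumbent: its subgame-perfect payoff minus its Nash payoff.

0

Solve by backward induction (Incumbent leads).
- Soft: BR = E1, leader payoff 12.
- Moderate: BR = E3, leader payoff 7.
- Aggressive: BR = E2, leader payoff 7.
Among 12, 7, 7, the best is 12 at Soft. Subgame-perfect outcome: (Soft, E1) with payoffs (12, 11).
For the simultaneous game, intersect best replies.
Incumbent's best replies: E1→Soft; E2→Moderate; E3→Soft; E4→Soft.
Entrant's best replies: Soft→E1; Moderate→E3; Aggressive→E2.
Only (Soft, E1) has each player best-responding; Nash payoffs (12, 11).
Incumbent's commitment gain: 12 − 12 = 0.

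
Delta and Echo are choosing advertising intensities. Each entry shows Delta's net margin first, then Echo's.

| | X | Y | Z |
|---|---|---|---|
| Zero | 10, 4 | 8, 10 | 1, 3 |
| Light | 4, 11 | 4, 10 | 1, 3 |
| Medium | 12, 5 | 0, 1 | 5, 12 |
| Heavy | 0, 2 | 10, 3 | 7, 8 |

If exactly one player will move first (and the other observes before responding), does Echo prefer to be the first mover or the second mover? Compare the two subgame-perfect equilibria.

second

If Delta leads: Echo's best replies are Zero→Y, Light→X, Medium→Z, Heavy→Z; Delta's induced payoffs 8, 4, 5, 7; outcome (Zero, Y), payoffs (8, 10).
If Echo leads: Delta's best replies are X→Medium, Y→Heavy, Z→Heavy; Echo's induced payoffs 5, 3, 8; outcome (Heavy, Z), payoffs (7, 8).
Echo gets 8 moving first and 10 moving second, so Echo prefers to move second.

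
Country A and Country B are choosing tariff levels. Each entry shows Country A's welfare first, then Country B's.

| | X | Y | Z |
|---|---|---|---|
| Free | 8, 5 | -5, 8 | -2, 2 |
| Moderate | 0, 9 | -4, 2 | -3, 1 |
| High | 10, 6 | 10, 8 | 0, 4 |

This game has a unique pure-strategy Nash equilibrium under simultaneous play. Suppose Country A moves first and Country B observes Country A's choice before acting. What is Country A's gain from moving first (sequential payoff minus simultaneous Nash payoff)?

0

Backward induction with Country A moving first.
- Free: Country B compares 5, 8, 2 and picks Y; Country A would get -5.
- Moderate: Country B compares 9, 2, 1 and picks X; Country A would get 0.
- High: Country B compares 6, 8, 4 and picks Y; Country A would get 10.
Maximizing over -5, 0, 10, Country A chooses High. Subgame-perfect outcome: (High, Y) with payoffs (10, 8).
For the simultaneous game, intersect best replies.
Country A's best replies: X→High; Y→High; Z→High.
Country B's best replies: Free→Y; Moderate→X; High→Y.
Only (High, Y) has each player best-responding; Nash payoffs (10, 8).
Country A's commitment gain: 10 − 10 = 0.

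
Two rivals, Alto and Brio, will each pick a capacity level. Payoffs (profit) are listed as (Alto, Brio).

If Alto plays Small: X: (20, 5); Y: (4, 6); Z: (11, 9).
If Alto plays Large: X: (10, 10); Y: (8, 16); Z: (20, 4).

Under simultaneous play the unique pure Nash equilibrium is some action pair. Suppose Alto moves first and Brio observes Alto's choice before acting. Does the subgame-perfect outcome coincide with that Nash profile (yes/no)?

no

Solve by backward induction (Alto leads).
- Small → Brio plays Z (best of 5, 6, 9); Alto gets 11.
- Large → Brio plays Y (best of 10, 16, 4); Alto gets 8.
Maximizing over 11, 8, Alto chooses Small. Subgame-perfect outcome: (Small, Z) with payoffs (11, 9).
Under simultaneous play:
Alto's best replies: X→Small; Y→Large; Z→Large.
Brio's best replies: Small→Z; Large→Y.
The unique mutual best reply is (Large, Y), giving (8, 16).
Sequential outcome (Small, Z) differs from the Nash profile (Large, Y).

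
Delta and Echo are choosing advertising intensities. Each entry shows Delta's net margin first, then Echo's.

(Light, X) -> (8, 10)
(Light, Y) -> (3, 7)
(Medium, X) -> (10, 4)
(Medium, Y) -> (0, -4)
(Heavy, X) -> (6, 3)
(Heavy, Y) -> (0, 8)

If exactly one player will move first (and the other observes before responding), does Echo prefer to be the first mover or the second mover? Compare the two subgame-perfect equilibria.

If Delta leads: Echo's best replies are Light→X, Medium→X, Heavy→Y; Delta's induced payoffs 8, 10, 0; outcome (Medium, X), payoffs (10, 4).
If Echo leads: Delta's best replies are X→Medium, Y→Light; Echo's induced payoffs 4, 7; outcome (Light, Y), payoffs (3, 7).
Echo gets 7 moving first and 4 moving second, so Echo prefers to move first.

first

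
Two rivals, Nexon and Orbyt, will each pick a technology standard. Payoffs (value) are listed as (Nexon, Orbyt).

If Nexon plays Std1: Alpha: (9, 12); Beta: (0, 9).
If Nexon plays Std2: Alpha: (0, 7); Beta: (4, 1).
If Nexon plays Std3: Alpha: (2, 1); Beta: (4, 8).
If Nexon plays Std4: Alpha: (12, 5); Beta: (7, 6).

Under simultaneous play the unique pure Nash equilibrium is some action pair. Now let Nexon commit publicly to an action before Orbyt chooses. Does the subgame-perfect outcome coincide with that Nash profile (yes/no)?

Orbyt best-responds to each possible Nexon move:
- Std1: Orbyt compares 12, 9 and picks Alpha; Nexon would get 9.
- Std2: Orbyt compares 7, 1 and picks Alpha; Nexon would get 0.
- Std3: Orbyt compares 1, 8 and picks Beta; Nexon would get 4.
- Std4: Orbyt compares 5, 6 and picks Beta; Nexon would get 7.
Maximizing over 9, 0, 4, 7, Nexon chooses Std1. Subgame-perfect outcome: (Std1, Alpha) with payoffs (9, 12).
Under simultaneous play:
Nexon's best replies: Alpha→Std4; Beta→Std4.
Orbyt's best replies: Std1→Alpha; Std2→Alpha; Std3→Beta; Std4→Beta.
The unique mutual best reply is (Std4, Beta), giving (7, 6).
Sequential outcome (Std1, Alpha) differs from the Nash profile (Std4, Beta).

no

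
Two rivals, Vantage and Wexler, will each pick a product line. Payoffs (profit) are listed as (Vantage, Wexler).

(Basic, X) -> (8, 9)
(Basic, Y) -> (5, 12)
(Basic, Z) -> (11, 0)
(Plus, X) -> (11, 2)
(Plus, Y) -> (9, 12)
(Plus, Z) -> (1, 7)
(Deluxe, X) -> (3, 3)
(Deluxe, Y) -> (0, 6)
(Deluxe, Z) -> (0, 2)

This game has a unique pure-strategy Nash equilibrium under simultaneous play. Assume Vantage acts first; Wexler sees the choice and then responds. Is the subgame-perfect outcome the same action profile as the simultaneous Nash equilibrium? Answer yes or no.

Work backward from Wexler's decision.
- Basic: BR = Y, leader payoff 5.
- Plus: BR = Y, leader payoff 9.
- Deluxe: BR = Y, leader payoff 0.
Maximizing over 5, 9, 0, Vantage chooses Plus. Subgame-perfect outcome: (Plus, Y) with payoffs (9, 12).
For the simultaneous game, intersect best replies.
Vantage's best replies: X→Plus; Y→Plus; Z→Basic.
Wexler's best replies: Basic→Y; Plus→Y; Deluxe→Y.
The unique mutual best reply is (Plus, Y), giving (9, 12).
Sequential outcome (Plus, Y) coincides with the Nash profile (Plus, Y).

yes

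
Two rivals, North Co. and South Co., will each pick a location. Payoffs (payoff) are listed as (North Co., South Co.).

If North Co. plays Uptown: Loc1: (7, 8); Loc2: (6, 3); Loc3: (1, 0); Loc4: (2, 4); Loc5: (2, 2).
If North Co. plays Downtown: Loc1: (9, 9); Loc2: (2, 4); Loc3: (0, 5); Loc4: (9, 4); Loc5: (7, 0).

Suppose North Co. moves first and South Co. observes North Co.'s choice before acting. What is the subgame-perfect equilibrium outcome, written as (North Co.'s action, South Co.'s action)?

(Downtown, Loc1)

Work backward from South Co.'s decision.
- Uptown → South Co. plays Loc1 (best of 8, 3, 0, 4, 2); North Co. gets 7.
- Downtown → South Co. plays Loc1 (best of 9, 4, 5, 4, 0); North Co. gets 9.
Among 7, 9, the best is 9 at Downtown. Subgame-perfect outcome: (Downtown, Loc1) with payoffs (9, 9).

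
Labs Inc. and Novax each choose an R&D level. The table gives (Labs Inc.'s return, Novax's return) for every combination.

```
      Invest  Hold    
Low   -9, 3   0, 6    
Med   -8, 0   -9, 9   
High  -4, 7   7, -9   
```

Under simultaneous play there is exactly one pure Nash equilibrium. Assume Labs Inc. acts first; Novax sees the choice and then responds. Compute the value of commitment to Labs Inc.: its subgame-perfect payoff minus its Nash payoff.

Backward induction with Labs Inc. moving first.
- Low: Novax compares 3, 6 and picks Hold; Labs Inc. would get 0.
- Med: Novax compares 0, 9 and picks Hold; Labs Inc. would get -9.
- High: Novax compares 7, -9 and picks Invest; Labs Inc. would get -4.
Labs Inc.'s induced payoffs are 0, -9, -4, so Labs Inc. commits to Low. Subgame-perfect outcome: (Low, Hold) with payoffs (0, 6).
Now find the simultaneous Nash equilibrium.
Labs Inc.'s best replies: Invest→High; Hold→High.
Novax's best replies: Low→Hold; Med→Hold; High→Invest.
Only (High, Invest) has each player best-responding; Nash payoffs (-4, 7).
Labs Inc.'s commitment gain: 0 − -4 = 4.

4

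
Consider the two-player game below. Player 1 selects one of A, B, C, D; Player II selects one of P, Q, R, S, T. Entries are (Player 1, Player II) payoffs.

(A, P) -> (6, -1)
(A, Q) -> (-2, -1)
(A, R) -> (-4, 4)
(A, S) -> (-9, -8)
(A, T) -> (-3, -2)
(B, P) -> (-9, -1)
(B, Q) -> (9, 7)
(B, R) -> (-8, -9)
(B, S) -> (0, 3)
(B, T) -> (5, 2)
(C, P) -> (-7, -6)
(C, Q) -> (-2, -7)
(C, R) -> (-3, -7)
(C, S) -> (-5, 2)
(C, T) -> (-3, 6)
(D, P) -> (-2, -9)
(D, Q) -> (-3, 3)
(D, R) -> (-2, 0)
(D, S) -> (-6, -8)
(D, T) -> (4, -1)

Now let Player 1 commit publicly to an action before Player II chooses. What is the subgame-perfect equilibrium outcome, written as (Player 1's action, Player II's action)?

(B, Q)

Backward induction with Player 1 moving first.
- A: BR = R, leader payoff -4.
- B: BR = Q, leader payoff 9.
- C: BR = T, leader payoff -3.
- D: BR = Q, leader payoff -3.
Maximizing over -4, 9, -3, -3, Player 1 chooses B. Subgame-perfect outcome: (B, Q) with payoffs (9, 7).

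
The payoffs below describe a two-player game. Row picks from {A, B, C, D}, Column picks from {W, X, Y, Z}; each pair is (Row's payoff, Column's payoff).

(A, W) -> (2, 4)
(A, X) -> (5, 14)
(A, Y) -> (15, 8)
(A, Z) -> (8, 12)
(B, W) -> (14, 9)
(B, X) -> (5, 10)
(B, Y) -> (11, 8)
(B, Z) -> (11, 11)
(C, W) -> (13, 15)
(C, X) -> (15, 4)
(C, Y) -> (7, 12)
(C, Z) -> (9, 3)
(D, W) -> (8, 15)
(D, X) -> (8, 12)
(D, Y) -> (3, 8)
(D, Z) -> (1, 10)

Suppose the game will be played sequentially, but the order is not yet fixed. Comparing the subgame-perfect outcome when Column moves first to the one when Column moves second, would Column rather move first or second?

second

If Row leads: Column's best replies are A→X, B→Z, C→W, D→W; Row's induced payoffs 5, 11, 13, 8; outcome (C, W), payoffs (13, 15).
If Column leads: Row's best replies are W→B, X→C, Y→A, Z→B; Column's induced payoffs 9, 4, 8, 11; outcome (B, Z), payoffs (11, 11).
Column gets 11 moving first and 15 moving second, so Column prefers to move second.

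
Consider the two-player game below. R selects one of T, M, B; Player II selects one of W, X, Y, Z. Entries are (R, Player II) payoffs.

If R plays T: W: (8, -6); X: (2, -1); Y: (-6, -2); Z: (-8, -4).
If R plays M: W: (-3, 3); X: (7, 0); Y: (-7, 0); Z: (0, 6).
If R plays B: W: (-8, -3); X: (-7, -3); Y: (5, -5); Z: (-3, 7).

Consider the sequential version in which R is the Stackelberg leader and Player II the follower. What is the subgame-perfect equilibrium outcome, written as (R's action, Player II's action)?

Backward induction with R moving first.
- T: Player II compares -6, -1, -2, -4 and picks X; R would get 2.
- M: Player II compares 3, 0, 0, 6 and picks Z; R would get 0.
- B: Player II compares -3, -3, -5, 7 and picks Z; R would get -3.
Maximizing over 2, 0, -3, R chooses T. Subgame-perfect outcome: (T, X) with payoffs (2, -1).

(T, X)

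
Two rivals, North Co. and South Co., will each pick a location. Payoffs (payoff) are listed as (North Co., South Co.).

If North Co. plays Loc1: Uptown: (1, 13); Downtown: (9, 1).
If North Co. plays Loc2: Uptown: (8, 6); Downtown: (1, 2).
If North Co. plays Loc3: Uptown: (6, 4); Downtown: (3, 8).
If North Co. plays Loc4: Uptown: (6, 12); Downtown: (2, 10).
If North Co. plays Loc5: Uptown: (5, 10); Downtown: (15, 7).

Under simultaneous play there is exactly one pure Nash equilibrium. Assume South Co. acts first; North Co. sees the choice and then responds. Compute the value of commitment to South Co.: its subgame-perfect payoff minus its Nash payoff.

Backward induction with South Co. moving first.
- Uptown → North Co. plays Loc2 (best of 1, 8, 6, 6, 5); South Co. gets 6.
- Downtown → North Co. plays Loc5 (best of 9, 1, 3, 2, 15); South Co. gets 7.
Maximizing over 6, 7, South Co. chooses Downtown. Subgame-perfect outcome: (Loc5, Downtown) with payoffs (15, 7).
Under simultaneous play:
North Co.'s best replies: Uptown→Loc2; Downtown→Loc5.
South Co.'s best replies: Loc1→Uptown; Loc2→Uptown; Loc3→Downtown; Loc4→Uptown; Loc5→Uptown.
The unique mutual best reply is (Loc2, Uptown), giving (8, 6).
South Co.'s commitment gain: 7 − 6 = 1.

1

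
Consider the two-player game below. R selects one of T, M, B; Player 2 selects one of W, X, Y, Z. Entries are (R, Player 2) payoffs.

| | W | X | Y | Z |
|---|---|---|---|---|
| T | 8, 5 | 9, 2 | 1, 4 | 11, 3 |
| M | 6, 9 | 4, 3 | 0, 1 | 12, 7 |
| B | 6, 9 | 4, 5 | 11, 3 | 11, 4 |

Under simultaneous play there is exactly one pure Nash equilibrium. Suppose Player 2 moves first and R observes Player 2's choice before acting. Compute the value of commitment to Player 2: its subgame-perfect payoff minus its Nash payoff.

R best-responds to each possible Player 2 move:
- W: R compares 8, 6, 6 and picks T; Player 2 would get 5.
- X: R compares 9, 4, 4 and picks T; Player 2 would get 2.
- Y: R compares 1, 0, 11 and picks B; Player 2 would get 3.
- Z: R compares 11, 12, 11 and picks M; Player 2 would get 7.
Player 2's induced payoffs are 5, 2, 3, 7, so Player 2 commits to Z. Subgame-perfect outcome: (M, Z) with payoffs (12, 7).
For the simultaneous game, intersect best replies.
R's best replies: W→T; X→T; Y→B; Z→M.
Player 2's best replies: T→W; M→W; B→W.
Only (T, W) has each player best-responding; Nash payoffs (8, 5).
Player 2's commitment gain: 7 − 5 = 2.

2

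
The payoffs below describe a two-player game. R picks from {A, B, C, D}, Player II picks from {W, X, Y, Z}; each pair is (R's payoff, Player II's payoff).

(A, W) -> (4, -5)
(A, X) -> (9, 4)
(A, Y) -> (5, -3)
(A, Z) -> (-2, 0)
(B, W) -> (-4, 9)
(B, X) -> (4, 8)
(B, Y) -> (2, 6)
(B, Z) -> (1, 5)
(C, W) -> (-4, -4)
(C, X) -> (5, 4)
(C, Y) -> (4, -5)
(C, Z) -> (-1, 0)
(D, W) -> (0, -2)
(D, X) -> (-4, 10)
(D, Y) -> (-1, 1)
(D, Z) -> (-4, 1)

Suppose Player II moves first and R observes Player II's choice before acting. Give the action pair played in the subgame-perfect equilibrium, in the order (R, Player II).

R best-responds to each possible Player II move:
- W → R plays A (best of 4, -4, -4, 0); Player II gets -5.
- X → R plays A (best of 9, 4, 5, -4); Player II gets 4.
- Y → R plays A (best of 5, 2, 4, -1); Player II gets -3.
- Z → R plays B (best of -2, 1, -1, -4); Player II gets 5.
Player II's induced payoffs are -5, 4, -3, 5, so Player II commits to Z. Subgame-perfect outcome: (B, Z) with payoffs (1, 5).

(B, Z)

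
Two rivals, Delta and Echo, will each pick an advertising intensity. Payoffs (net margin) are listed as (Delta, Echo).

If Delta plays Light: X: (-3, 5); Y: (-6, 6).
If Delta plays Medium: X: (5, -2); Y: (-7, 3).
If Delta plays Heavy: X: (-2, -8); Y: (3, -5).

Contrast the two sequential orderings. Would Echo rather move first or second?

first

If Delta leads: Echo's best replies are Light→Y, Medium→Y, Heavy→Y; Delta's induced payoffs -6, -7, 3; outcome (Heavy, Y), payoffs (3, -5).
If Echo leads: Delta's best replies are X→Medium, Y→Heavy; Echo's induced payoffs -2, -5; outcome (Medium, X), payoffs (5, -2).
Echo gets -2 moving first and -5 moving second, so Echo prefers to move first.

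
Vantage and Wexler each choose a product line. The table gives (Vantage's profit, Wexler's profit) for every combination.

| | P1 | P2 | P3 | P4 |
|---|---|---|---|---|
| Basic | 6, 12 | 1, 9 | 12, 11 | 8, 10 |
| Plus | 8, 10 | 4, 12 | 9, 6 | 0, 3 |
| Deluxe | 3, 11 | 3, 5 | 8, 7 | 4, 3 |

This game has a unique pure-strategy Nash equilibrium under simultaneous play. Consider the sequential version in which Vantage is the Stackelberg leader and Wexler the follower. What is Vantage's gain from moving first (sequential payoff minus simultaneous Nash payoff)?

Backward induction with Vantage moving first.
- Basic: Wexler compares 12, 9, 11, 10 and picks P1; Vantage would get 6.
- Plus: Wexler compares 10, 12, 6, 3 and picks P2; Vantage would get 4.
- Deluxe: Wexler compares 11, 5, 7, 3 and picks P1; Vantage would get 3.
Among 6, 4, 3, the best is 6 at Basic. Subgame-perfect outcome: (Basic, P1) with payoffs (6, 12).
For the simultaneous game, intersect best replies.
Vantage's best replies: P1→Plus; P2→Plus; P3→Basic; P4→Basic.
Wexler's best replies: Basic→P1; Plus→P2; Deluxe→P1.
Only (Plus, P2) has each player best-responding; Nash payoffs (4, 12).
Vantage's commitment gain: 6 − 4 = 2.

2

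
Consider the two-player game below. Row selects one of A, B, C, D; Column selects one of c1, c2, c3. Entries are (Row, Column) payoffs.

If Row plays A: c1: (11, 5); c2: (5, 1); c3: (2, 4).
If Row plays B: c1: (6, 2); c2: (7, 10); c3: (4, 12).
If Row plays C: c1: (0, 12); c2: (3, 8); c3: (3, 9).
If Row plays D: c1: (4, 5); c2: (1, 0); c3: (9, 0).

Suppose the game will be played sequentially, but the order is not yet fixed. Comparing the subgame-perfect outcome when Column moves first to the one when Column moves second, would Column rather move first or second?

first

If Row leads: Column's best replies are A→c1, B→c3, C→c1, D→c1; Row's induced payoffs 11, 4, 0, 4; outcome (A, c1), payoffs (11, 5).
If Column leads: Row's best replies are c1→A, c2→B, c3→D; Column's induced payoffs 5, 10, 0; outcome (B, c2), payoffs (7, 10).
Column gets 10 moving first and 5 moving second, so Column prefers to move first.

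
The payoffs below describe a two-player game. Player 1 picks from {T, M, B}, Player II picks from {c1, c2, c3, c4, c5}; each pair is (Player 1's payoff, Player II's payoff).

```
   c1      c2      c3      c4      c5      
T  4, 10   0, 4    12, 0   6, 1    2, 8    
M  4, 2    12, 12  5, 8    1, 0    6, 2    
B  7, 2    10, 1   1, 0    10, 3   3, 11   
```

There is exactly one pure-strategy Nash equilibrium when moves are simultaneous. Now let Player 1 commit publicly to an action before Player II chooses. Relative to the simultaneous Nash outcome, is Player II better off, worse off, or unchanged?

unchanged

Player II best-responds to each possible Player 1 move:
- T: BR = c1, leader payoff 4.
- M: BR = c2, leader payoff 12.
- B: BR = c5, leader payoff 3.
Among 4, 12, 3, the best is 12 at M. Subgame-perfect outcome: (M, c2) with payoffs (12, 12).
Under simultaneous play:
Player 1's best replies: c1→B; c2→M; c3→T; c4→B; c5→M.
Player II's best replies: T→c1; M→c2; B→c5.
Only (M, c2) has each player best-responding; Nash payoffs (12, 12).
Player II earns 12 sequentially versus 12 at the Nash outcome: unchanged.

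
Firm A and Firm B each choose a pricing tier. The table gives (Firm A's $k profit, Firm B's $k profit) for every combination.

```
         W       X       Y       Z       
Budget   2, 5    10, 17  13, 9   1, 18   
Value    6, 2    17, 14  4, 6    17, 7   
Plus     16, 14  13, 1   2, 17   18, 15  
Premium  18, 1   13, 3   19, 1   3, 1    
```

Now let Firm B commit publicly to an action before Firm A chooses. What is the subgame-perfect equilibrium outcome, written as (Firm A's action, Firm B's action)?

Backward induction with Firm B moving first.
- W → Firm A plays Premium (best of 2, 6, 16, 18); Firm B gets 1.
- X → Firm A plays Value (best of 10, 17, 13, 13); Firm B gets 14.
- Y → Firm A plays Premium (best of 13, 4, 2, 19); Firm B gets 1.
- Z → Firm A plays Plus (best of 1, 17, 18, 3); Firm B gets 15.
Maximizing over 1, 14, 1, 15, Firm B chooses Z. Subgame-perfect outcome: (Plus, Z) with payoffs (18, 15).

(Plus, Z)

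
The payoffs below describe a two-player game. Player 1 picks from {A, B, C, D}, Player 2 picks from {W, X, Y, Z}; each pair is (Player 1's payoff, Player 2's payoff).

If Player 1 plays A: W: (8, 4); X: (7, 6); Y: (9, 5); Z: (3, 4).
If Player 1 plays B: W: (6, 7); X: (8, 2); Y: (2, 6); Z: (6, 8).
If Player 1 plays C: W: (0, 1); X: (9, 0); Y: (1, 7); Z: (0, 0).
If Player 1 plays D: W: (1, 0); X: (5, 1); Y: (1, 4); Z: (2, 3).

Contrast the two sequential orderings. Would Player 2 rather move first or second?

first

If Player 1 leads: Player 2's best replies are A→X, B→Z, C→Y, D→Y; Player 1's induced payoffs 7, 6, 1, 1; outcome (A, X), payoffs (7, 6).
If Player 2 leads: Player 1's best replies are W→A, X→C, Y→A, Z→B; Player 2's induced payoffs 4, 0, 5, 8; outcome (B, Z), payoffs (6, 8).
Player 2 gets 8 moving first and 6 moving second, so Player 2 prefers to move first.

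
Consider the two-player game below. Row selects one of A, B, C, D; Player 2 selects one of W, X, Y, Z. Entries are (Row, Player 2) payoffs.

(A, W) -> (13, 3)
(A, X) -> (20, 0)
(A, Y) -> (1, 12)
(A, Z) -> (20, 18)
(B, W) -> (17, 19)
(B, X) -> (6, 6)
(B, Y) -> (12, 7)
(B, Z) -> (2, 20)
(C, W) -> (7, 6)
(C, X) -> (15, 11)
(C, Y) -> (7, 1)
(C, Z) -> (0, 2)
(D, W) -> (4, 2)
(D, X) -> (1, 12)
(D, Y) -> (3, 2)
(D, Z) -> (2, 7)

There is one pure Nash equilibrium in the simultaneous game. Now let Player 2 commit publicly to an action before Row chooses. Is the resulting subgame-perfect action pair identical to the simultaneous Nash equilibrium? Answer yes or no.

no

Backward induction with Player 2 moving first.
- W → Row plays B (best of 13, 17, 7, 4); Player 2 gets 19.
- X → Row plays A (best of 20, 6, 15, 1); Player 2 gets 0.
- Y → Row plays B (best of 1, 12, 7, 3); Player 2 gets 7.
- Z → Row plays A (best of 20, 2, 0, 2); Player 2 gets 18.
Maximizing over 19, 0, 7, 18, Player 2 chooses W. Subgame-perfect outcome: (B, W) with payoffs (17, 19).
Now find the simultaneous Nash equilibrium.
Row's best replies: W→B; X→A; Y→B; Z→A.
Player 2's best replies: A→Z; B→Z; C→X; D→X.
Only (A, Z) has each player best-responding; Nash payoffs (20, 18).
Sequential outcome (B, W) differs from the Nash profile (A, Z).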